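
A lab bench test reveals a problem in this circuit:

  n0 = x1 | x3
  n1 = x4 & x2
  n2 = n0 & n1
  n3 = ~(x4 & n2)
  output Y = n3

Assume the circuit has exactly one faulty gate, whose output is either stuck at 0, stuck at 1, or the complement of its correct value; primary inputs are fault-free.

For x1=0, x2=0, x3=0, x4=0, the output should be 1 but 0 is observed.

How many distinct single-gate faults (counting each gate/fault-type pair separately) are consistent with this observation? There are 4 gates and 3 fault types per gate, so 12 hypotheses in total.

2

Fault-free: n0=0, n1=0, n2=0, n3=1 → 1. Observed 0.
  n0 stuck-at-0: output 1 ✗
  n0 stuck-at-1: output 1 ✗
  n0 inverted output: output 1 ✗
  n1 stuck-at-0: output 1 ✗
  n1 stuck-at-1: output 1 ✗
  n1 inverted output: output 1 ✗
  n2 stuck-at-0: output 1 ✗
  n2 stuck-at-1: output 1 ✗
  n2 inverted output: output 1 ✗
  n3 stuck-at-0: output 0 ✓
  n3 stuck-at-1: output 1 ✗
  n3 inverted output: output 0 ✓
Consistent faults: {n3 stuck-at-0, n3 inverted output} — 2 in all.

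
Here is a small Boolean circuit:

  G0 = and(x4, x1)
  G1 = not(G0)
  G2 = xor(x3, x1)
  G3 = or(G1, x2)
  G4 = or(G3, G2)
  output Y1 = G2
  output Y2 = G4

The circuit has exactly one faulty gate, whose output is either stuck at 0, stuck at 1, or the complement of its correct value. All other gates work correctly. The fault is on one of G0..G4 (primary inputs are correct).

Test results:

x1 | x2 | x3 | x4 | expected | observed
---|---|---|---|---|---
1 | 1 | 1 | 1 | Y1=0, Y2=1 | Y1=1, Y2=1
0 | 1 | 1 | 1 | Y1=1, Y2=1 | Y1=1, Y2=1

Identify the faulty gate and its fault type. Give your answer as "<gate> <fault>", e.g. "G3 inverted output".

Fault-free values for test 1 (x1=1, x2=1, x3=1, x4=1): G0=1, G1=0, G2=0, G3=1, G4=1, giving Y1=0, Y2=1. Observed Y1=1, Y2=1.
Test 1: faults giving observed Y1=1, Y2=1 are {G2 stuck-at-1, G2 inverted output}.
Test 2 (x1=0, x2=1, x3=1, x4=1): fault-free G0=0, G1=1, G2=1, G3=1, G4=1 → Y1=1, Y2=1; observed Y1=1, Y2=1. Eliminates G2 inverted output.
Only G2 stuck-at-1 is consistent with every test.

G2 stuck-at-1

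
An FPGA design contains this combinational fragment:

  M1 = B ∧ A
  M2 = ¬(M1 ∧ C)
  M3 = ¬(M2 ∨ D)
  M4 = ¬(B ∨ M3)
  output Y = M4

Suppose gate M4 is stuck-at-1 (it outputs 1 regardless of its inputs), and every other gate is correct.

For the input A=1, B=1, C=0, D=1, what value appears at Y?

Propagate with M4 forced: M1=1, M2=1, M3=0, M4=1 [stuck-at-1].
So Y = 1. (Without the fault it would be 0.)

1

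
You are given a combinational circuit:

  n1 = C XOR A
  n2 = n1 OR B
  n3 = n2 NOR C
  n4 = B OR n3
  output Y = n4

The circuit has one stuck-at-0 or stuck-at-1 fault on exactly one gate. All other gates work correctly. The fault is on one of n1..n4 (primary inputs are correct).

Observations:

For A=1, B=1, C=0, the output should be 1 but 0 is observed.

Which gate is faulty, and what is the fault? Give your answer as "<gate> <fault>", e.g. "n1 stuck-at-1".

n4 stuck-at-0

Fault-free values for test 1 (A=1, B=1, C=0): n1=1, n2=1, n3=0, n4=1, giving Y=1. Observed 0.
Test 1: faults giving observed 0 are {n4 stuck-at-0}.
Only n4 stuck-at-0 is consistent with every test.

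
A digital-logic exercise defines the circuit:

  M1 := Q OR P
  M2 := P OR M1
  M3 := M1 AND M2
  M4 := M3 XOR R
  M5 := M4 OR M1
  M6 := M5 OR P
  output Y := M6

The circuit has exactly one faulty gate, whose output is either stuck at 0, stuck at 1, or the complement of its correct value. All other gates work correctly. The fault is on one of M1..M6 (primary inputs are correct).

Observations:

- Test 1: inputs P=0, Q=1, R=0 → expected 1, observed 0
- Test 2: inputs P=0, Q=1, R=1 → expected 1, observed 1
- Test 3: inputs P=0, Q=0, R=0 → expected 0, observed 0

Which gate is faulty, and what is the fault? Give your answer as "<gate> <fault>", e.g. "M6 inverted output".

M1 stuck-at-0

Fault-free values for test 1 (P=0, Q=1, R=0): M1=1, M2=1, M3=1, M4=1, M5=1, M6=1, giving Y=1. Observed 0.
Test 1: faults giving observed 0 are {M1 stuck-at-0, M1 inverted output, M5 stuck-at-0, M5 inverted output, M6 stuck-at-0, M6 inverted output}.
Test 2 (P=0, Q=1, R=1): fault-free M1=1, M2=1, M3=1, M4=0, M5=1, M6=1 → 1; observed 1. Eliminates M5 stuck-at-0, M5 inverted output, M6 stuck-at-0, M6 inverted output.
Test 3 (P=0, Q=0, R=0): fault-free M1=0, M2=0, M3=0, M4=0, M5=0, M6=0 → 0; observed 0. Eliminates M1 inverted output.
Only M1 stuck-at-0 is consistent with every test.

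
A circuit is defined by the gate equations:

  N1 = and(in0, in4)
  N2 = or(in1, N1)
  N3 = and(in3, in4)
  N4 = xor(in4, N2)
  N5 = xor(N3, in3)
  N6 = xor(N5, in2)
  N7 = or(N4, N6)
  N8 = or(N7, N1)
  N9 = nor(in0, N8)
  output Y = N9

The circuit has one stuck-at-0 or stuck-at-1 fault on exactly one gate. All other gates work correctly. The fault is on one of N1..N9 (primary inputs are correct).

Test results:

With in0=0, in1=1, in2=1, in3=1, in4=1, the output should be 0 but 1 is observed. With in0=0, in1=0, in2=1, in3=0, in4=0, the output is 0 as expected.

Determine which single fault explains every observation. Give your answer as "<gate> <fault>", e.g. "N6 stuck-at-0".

Fault-free values for test 1 (in0=0, in1=1, in2=1, in3=1, in4=1): N1=0, N2=1, N3=1, N4=0, N5=0, N6=1, N7=1, N8=1, N9=0, giving Y=0. Observed 1.
Test 1: faults giving observed 1 are {N3 stuck-at-0, N5 stuck-at-1, N6 stuck-at-0, N7 stuck-at-0, N8 stuck-at-0, N9 stuck-at-1}.
Test 2 (in0=0, in1=0, in2=1, in3=0, in4=0): fault-free N1=0, N2=0, N3=0, N4=0, N5=0, N6=1, N7=1, N8=1, N9=0 → 0; observed 0. Eliminates N5 stuck-at-1, N6 stuck-at-0, N7 stuck-at-0, N8 stuck-at-0, N9 stuck-at-1.
Only N3 stuck-at-0 is consistent with every test.

N3 stuck-at-0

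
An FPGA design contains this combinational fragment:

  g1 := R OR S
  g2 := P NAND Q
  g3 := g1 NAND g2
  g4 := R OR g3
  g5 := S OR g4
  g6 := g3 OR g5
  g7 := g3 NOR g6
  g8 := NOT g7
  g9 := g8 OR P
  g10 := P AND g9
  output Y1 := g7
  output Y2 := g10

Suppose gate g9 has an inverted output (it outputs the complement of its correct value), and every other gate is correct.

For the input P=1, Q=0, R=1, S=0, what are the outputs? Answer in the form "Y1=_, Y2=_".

Propagate with g9 forced: g1=1, g2=1, g3=0, g4=1, g5=1, g6=1, g7=0, g8=1, g9=0 [inverted output], g10=0.
So the outputs are Y1=0, Y2=0. (Without the fault they would be Y1=0, Y2=1.)

Y1=0, Y2=0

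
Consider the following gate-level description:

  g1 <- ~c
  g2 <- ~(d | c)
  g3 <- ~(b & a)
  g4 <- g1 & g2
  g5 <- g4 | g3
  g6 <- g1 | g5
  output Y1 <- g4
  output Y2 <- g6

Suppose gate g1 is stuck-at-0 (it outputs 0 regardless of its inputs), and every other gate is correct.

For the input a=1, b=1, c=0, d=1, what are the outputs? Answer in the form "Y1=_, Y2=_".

Propagate with g1 forced: g1=0 [stuck-at-0], g2=0, g3=0, g4=0, g5=0, g6=0.
So the outputs are Y1=0, Y2=0. (Without the fault they would be Y1=0, Y2=1.)

Y1=0, Y2=0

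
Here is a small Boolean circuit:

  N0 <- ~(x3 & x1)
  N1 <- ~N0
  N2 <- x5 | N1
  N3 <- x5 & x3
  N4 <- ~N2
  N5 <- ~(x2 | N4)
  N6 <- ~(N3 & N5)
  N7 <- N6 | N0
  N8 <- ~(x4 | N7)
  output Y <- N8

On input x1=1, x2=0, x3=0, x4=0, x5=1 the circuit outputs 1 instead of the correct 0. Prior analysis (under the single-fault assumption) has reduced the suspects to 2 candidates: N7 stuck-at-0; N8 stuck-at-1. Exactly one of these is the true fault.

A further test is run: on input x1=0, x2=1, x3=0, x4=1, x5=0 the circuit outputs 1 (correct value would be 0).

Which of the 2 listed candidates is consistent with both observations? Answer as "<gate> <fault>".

N8 stuck-at-1

Evaluate each candidate on input x1=0, x2=1, x3=0, x4=1, x5=0:
  N7 stuck-at-0: N0=1, N1=0, N2=0, N3=0, N4=1, N5=0, N6=1, N7=0 [stuck-at-0], N8=0 → 0 — eliminated
  N8 stuck-at-1: N0=1, N1=0, N2=0, N3=0, N4=1, N5=0, N6=1, N7=1, N8=1 [stuck-at-1] → 1 — matches
Only N8 stuck-at-1 reproduces the observed 1.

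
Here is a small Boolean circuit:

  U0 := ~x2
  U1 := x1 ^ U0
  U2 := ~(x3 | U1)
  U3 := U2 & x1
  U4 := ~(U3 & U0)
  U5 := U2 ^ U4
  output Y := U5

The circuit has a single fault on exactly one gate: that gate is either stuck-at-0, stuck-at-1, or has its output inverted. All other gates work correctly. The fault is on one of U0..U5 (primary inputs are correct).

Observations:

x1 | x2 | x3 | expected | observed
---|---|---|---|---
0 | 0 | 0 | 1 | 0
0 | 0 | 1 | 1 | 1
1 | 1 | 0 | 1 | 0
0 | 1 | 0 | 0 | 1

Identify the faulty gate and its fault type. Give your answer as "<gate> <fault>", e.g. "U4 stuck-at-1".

U1 inverted output

Fault-free values for test 1 (x1=0, x2=0, x3=0): U0=1, U1=1, U2=0, U3=0, U4=1, U5=1, giving Y=1. Observed 0.
Test 1: faults giving observed 0 are {U0 stuck-at-0, U0 inverted output, U1 stuck-at-0, U1 inverted output, U2 stuck-at-1, U2 inverted output, U3 stuck-at-1, U3 inverted output, U4 stuck-at-0, U4 inverted output, U5 stuck-at-0, U5 inverted output}.
Test 2 (x1=0, x2=0, x3=1): fault-free U0=1, U1=1, U2=0, U3=0, U4=1, U5=1 → 1; observed 1. Eliminates U2 stuck-at-1, U2 inverted output, U3 stuck-at-1, U3 inverted output, U4 stuck-at-0, U4 inverted output, U5 stuck-at-0, U5 inverted output.
Test 3 (x1=1, x2=1, x3=0): fault-free U0=0, U1=1, U2=0, U3=0, U4=1, U5=1 → 1; observed 0. Eliminates U0 stuck-at-0, U0 inverted output.
Test 4 (x1=0, x2=1, x3=0): fault-free U0=0, U1=0, U2=1, U3=0, U4=1, U5=0 → 0; observed 1. Eliminates U1 stuck-at-0.
Only U1 inverted output is consistent with every test.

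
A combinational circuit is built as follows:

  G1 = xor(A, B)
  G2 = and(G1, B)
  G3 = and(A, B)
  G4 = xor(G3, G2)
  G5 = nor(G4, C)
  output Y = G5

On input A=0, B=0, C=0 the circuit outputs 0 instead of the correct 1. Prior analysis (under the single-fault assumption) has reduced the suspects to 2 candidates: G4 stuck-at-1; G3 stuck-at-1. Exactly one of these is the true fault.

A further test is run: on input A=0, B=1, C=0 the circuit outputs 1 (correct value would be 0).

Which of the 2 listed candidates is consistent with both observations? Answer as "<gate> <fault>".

G3 stuck-at-1

Evaluate each candidate on input A=0, B=1, C=0:
  G4 stuck-at-1: G1=1, G2=1, G3=0, G4=1 [stuck-at-1], G5=0 → 0 — eliminated
  G3 stuck-at-1: G1=1, G2=1, G3=1 [stuck-at-1], G4=0, G5=1 → 1 — matches
Only G3 stuck-at-1 reproduces the observed 1.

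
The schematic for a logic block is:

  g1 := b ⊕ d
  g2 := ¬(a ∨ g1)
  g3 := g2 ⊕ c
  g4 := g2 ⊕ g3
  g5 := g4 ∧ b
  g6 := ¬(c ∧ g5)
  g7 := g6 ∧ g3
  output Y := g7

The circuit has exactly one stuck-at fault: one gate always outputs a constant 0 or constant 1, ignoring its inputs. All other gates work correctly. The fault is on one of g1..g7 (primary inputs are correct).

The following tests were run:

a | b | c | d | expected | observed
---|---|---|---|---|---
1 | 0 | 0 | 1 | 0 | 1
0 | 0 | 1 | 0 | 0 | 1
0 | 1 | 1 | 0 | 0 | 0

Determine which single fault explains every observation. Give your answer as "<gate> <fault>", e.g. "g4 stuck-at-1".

g3 stuck-at-1

Fault-free values for test 1 (a=1, b=0, c=0, d=1): g1=1, g2=0, g3=0, g4=0, g5=0, g6=1, g7=0, giving Y=0. Observed 1.
Test 1: faults giving observed 1 are {g2 stuck-at-1, g3 stuck-at-1, g7 stuck-at-1}.
Test 2 (a=0, b=0, c=1, d=0): fault-free g1=0, g2=1, g3=0, g4=1, g5=0, g6=1, g7=0 → 0; observed 1. Eliminates g2 stuck-at-1.
Test 3 (a=0, b=1, c=1, d=0): fault-free g1=1, g2=0, g3=1, g4=1, g5=1, g6=0, g7=0 → 0; observed 0. Eliminates g7 stuck-at-1.
Only g3 stuck-at-1 is consistent with every test.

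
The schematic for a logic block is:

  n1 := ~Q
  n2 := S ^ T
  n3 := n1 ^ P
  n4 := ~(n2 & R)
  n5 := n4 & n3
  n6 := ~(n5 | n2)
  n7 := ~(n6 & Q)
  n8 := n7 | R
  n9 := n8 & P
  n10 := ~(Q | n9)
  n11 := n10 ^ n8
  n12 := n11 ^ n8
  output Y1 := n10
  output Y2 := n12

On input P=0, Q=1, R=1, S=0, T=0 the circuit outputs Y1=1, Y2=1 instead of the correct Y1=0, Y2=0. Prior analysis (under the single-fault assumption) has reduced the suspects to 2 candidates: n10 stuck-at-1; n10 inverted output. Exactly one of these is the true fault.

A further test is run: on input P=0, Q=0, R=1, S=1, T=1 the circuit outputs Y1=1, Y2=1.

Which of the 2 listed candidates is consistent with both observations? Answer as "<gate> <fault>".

n10 stuck-at-1

Evaluate each candidate on input P=0, Q=0, R=1, S=1, T=1:
  n10 stuck-at-1: n1=1, n2=0, n3=1, n4=1, n5=1, n6=0, n7=1, n8=1, n9=0, n10=1 [stuck-at-1], n11=0, n12=1 → Y1=1, Y2=1 — matches
  n10 inverted output: n1=1, n2=0, n3=1, n4=1, n5=1, n6=0, n7=1, n8=1, n9=0, n10=0 [inverted output], n11=1, n12=0 → Y1=0, Y2=0 — eliminated
Only n10 stuck-at-1 reproduces the observed Y1=1, Y2=1.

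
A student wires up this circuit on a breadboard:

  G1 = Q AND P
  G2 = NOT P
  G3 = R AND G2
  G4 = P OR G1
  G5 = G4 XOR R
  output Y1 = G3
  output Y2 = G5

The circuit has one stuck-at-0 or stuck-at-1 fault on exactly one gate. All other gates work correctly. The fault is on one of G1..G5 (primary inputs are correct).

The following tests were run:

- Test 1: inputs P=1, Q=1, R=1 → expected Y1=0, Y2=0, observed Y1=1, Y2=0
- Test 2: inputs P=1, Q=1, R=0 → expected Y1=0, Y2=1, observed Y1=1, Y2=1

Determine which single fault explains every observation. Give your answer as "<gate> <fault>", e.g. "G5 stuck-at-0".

Fault-free values for test 1 (P=1, Q=1, R=1): G1=1, G2=0, G3=0, G4=1, G5=0, giving Y1=0, Y2=0. Observed Y1=1, Y2=0.
Test 1: faults giving observed Y1=1, Y2=0 are {G2 stuck-at-1, G3 stuck-at-1}.
Test 2 (P=1, Q=1, R=0): fault-free G1=1, G2=0, G3=0, G4=1, G5=1 → Y1=0, Y2=1; observed Y1=1, Y2=1. Eliminates G2 stuck-at-1.
Only G3 stuck-at-1 is consistent with every test.

G3 stuck-at-1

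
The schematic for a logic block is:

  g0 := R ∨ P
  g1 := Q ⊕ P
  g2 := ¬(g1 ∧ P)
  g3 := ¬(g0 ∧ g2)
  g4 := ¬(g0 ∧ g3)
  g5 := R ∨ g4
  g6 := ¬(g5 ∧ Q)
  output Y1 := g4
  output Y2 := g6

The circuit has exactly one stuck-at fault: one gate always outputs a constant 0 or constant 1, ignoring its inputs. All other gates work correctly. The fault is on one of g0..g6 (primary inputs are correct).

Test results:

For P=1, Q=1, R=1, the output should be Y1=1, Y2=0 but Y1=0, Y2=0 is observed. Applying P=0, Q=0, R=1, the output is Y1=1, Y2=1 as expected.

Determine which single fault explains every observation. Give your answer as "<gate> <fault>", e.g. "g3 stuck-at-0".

g1 stuck-at-1

Fault-free values for test 1 (P=1, Q=1, R=1): g0=1, g1=0, g2=1, g3=0, g4=1, g5=1, g6=0, giving Y1=1, Y2=0. Observed Y1=0, Y2=0.
Test 1: faults giving observed Y1=0, Y2=0 are {g1 stuck-at-1, g2 stuck-at-0, g3 stuck-at-1, g4 stuck-at-0}.
Test 2 (P=0, Q=0, R=1): fault-free g0=1, g1=0, g2=1, g3=0, g4=1, g5=1, g6=1 → Y1=1, Y2=1; observed Y1=1, Y2=1. Eliminates g2 stuck-at-0, g3 stuck-at-1, g4 stuck-at-0.
Only g1 stuck-at-1 is consistent with every test.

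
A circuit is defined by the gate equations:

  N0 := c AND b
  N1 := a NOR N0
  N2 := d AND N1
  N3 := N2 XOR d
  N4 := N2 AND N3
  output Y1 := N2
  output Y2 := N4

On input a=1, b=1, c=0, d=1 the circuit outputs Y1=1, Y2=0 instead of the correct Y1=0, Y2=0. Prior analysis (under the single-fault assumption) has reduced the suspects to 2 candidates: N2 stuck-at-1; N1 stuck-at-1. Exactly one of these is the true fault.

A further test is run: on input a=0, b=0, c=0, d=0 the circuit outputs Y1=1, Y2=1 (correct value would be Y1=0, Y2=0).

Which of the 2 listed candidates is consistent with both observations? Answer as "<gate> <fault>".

Evaluate each candidate on input a=0, b=0, c=0, d=0:
  N2 stuck-at-1: N0=0, N1=1, N2=1 [stuck-at-1], N3=1, N4=1 → Y1=1, Y2=1 — matches
  N1 stuck-at-1: N0=0, N1=1 [stuck-at-1], N2=0, N3=0, N4=0 → Y1=0, Y2=0 — eliminated
Only N2 stuck-at-1 reproduces the observed Y1=1, Y2=1.

N2 stuck-at-1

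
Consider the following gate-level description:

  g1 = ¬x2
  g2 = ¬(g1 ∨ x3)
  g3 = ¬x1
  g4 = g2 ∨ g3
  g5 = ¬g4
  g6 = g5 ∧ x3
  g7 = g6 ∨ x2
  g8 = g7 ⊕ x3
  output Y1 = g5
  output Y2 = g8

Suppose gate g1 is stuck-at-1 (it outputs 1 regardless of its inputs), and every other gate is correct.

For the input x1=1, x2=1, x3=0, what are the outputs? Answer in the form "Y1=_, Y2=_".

Y1=1, Y2=1

Propagate with g1 forced: g1=1 [stuck-at-1], g2=0, g3=0, g4=0, g5=1, g6=0, g7=1, g8=1.
So the outputs are Y1=1, Y2=1. (Without the fault they would be Y1=0, Y2=1.)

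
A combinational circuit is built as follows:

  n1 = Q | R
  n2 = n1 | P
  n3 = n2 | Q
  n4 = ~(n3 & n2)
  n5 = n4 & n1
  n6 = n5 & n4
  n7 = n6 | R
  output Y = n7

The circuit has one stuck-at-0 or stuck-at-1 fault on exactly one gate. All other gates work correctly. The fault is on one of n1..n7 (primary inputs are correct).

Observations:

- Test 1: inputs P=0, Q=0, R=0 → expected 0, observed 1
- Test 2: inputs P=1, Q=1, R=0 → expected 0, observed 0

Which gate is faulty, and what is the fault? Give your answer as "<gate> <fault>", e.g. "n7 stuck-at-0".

n5 stuck-at-1

Fault-free values for test 1 (P=0, Q=0, R=0): n1=0, n2=0, n3=0, n4=1, n5=0, n6=0, n7=0, giving Y=0. Observed 1.
Test 1: faults giving observed 1 are {n5 stuck-at-1, n6 stuck-at-1, n7 stuck-at-1}.
Test 2 (P=1, Q=1, R=0): fault-free n1=1, n2=1, n3=1, n4=0, n5=0, n6=0, n7=0 → 0; observed 0. Eliminates n6 stuck-at-1, n7 stuck-at-1.
Only n5 stuck-at-1 is consistent with every test.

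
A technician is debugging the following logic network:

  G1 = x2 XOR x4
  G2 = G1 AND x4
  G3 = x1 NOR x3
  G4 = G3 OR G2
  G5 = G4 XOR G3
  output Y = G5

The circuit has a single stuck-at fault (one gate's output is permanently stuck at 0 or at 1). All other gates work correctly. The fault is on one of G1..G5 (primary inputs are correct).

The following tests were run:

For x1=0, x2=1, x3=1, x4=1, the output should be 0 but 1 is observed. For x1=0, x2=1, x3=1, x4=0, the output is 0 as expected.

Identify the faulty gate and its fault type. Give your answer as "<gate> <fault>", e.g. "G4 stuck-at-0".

G1 stuck-at-1

Fault-free values for test 1 (x1=0, x2=1, x3=1, x4=1): G1=0, G2=0, G3=0, G4=0, G5=0, giving Y=0. Observed 1.
Test 1: faults giving observed 1 are {G1 stuck-at-1, G2 stuck-at-1, G4 stuck-at-1, G5 stuck-at-1}.
Test 2 (x1=0, x2=1, x3=1, x4=0): fault-free G1=1, G2=0, G3=0, G4=0, G5=0 → 0; observed 0. Eliminates G2 stuck-at-1, G4 stuck-at-1, G5 stuck-at-1.
Only G1 stuck-at-1 is consistent with every test.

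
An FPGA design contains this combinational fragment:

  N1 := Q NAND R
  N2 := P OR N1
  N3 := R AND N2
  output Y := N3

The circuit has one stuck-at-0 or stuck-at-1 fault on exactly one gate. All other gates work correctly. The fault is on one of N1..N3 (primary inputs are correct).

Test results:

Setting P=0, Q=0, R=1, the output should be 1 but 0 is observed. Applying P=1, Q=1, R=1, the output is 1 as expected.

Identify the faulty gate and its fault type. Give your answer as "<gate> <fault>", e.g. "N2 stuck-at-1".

Fault-free values for test 1 (P=0, Q=0, R=1): N1=1, N2=1, N3=1, giving Y=1. Observed 0.
Test 1: faults giving observed 0 are {N1 stuck-at-0, N2 stuck-at-0, N3 stuck-at-0}.
Test 2 (P=1, Q=1, R=1): fault-free N1=0, N2=1, N3=1 → 1; observed 1. Eliminates N2 stuck-at-0, N3 stuck-at-0.
Only N1 stuck-at-0 is consistent with every test.

N1 stuck-at-0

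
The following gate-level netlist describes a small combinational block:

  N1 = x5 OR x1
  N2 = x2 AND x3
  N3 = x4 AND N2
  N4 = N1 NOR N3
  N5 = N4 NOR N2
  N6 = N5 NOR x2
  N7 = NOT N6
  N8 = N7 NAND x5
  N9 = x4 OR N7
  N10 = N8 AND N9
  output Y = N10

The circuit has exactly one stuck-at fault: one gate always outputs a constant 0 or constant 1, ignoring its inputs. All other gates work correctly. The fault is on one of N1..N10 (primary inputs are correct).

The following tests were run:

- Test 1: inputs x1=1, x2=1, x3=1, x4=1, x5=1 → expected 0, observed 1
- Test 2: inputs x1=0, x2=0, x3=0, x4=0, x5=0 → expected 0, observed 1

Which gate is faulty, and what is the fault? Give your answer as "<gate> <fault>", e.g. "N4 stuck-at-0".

N10 stuck-at-1

Fault-free values for test 1 (x1=1, x2=1, x3=1, x4=1, x5=1): N1=1, N2=1, N3=1, N4=0, N5=0, N6=0, N7=1, N8=0, N9=1, N10=0, giving Y=0. Observed 1.
Test 1: faults giving observed 1 are {N6 stuck-at-1, N7 stuck-at-0, N8 stuck-at-1, N10 stuck-at-1}.
Test 2 (x1=0, x2=0, x3=0, x4=0, x5=0): fault-free N1=0, N2=0, N3=0, N4=1, N5=0, N6=1, N7=0, N8=1, N9=0, N10=0 → 0; observed 1. Eliminates N6 stuck-at-1, N7 stuck-at-0, N8 stuck-at-1.
Only N10 stuck-at-1 is consistent with every test.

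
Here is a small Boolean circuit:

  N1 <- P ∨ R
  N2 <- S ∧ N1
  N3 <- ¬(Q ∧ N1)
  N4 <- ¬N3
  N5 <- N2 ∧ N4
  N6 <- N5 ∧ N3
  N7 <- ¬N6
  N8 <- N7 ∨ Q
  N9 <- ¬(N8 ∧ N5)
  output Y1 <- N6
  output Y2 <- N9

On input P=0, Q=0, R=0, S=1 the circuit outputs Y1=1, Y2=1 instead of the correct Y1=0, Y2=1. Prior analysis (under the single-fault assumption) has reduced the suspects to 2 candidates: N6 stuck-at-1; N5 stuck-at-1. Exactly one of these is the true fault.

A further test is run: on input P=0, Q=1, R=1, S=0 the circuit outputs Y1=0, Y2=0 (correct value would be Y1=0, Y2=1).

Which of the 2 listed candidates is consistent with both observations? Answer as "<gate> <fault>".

Evaluate each candidate on input P=0, Q=1, R=1, S=0:
  N6 stuck-at-1: N1=1, N2=0, N3=0, N4=1, N5=0, N6=1 [stuck-at-1], N7=0, N8=1, N9=1 → Y1=1, Y2=1 — eliminated
  N5 stuck-at-1: N1=1, N2=0, N3=0, N4=1, N5=1 [stuck-at-1], N6=0, N7=1, N8=1, N9=0 → Y1=0, Y2=0 — matches
Only N5 stuck-at-1 reproduces the observed Y1=0, Y2=0.

N5 stuck-at-1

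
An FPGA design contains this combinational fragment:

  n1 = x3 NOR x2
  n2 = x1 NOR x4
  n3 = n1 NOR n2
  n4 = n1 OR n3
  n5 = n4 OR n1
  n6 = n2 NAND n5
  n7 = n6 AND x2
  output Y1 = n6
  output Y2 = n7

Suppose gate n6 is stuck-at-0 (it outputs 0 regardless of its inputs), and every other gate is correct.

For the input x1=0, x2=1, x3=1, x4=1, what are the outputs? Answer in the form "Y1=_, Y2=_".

Propagate with n6 forced: n1=0, n2=0, n3=1, n4=1, n5=1, n6=0 [stuck-at-0], n7=0.
So the outputs are Y1=0, Y2=0. (Without the fault they would be Y1=1, Y2=1.)

Y1=0, Y2=0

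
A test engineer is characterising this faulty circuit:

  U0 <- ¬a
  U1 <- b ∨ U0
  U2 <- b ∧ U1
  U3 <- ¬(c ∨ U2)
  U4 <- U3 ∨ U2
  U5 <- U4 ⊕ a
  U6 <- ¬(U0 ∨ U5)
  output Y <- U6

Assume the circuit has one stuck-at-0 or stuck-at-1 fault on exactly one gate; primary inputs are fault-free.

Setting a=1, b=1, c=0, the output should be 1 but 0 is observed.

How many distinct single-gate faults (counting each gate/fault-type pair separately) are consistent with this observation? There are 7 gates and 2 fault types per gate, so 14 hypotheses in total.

Fault-free: U0=0, U1=1, U2=1, U3=0, U4=1, U5=0, U6=1 → 1. Observed 0.
  U0 stuck-at-0: output 1 ✗
  U0 stuck-at-1: output 0 ✓
  U1 stuck-at-0: output 1 ✗
  U1 stuck-at-1: output 1 ✗
  U2 stuck-at-0: output 1 ✗
  U2 stuck-at-1: output 1 ✗
  U3 stuck-at-0: output 1 ✗
  U3 stuck-at-1: output 1 ✗
  U4 stuck-at-0: output 0 ✓
  U4 stuck-at-1: output 1 ✗
  U5 stuck-at-0: output 1 ✗
  U5 stuck-at-1: output 0 ✓
  U6 stuck-at-0: output 0 ✓
  U6 stuck-at-1: output 1 ✗
Consistent faults: {U0 stuck-at-1, U4 stuck-at-0, U5 stuck-at-1, U6 stuck-at-0} — 4 in all.

4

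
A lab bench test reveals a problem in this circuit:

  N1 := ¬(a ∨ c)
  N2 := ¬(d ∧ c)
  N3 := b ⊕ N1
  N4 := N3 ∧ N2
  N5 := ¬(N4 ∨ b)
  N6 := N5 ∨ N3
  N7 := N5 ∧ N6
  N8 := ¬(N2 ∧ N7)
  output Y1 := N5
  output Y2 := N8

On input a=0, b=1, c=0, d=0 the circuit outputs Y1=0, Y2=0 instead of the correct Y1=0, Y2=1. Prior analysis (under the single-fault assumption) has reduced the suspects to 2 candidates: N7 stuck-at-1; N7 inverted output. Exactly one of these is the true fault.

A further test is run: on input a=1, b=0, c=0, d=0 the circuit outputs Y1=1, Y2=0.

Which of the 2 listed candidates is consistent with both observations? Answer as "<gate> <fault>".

Evaluate each candidate on input a=1, b=0, c=0, d=0:
  N7 stuck-at-1: N1=0, N2=1, N3=0, N4=0, N5=1, N6=1, N7=1 [stuck-at-1], N8=0 → Y1=1, Y2=0 — matches
  N7 inverted output: N1=0, N2=1, N3=0, N4=0, N5=1, N6=1, N7=0 [inverted output], N8=1 → Y1=1, Y2=1 — eliminated
Only N7 stuck-at-1 reproduces the observed Y1=1, Y2=0.

N7 stuck-at-1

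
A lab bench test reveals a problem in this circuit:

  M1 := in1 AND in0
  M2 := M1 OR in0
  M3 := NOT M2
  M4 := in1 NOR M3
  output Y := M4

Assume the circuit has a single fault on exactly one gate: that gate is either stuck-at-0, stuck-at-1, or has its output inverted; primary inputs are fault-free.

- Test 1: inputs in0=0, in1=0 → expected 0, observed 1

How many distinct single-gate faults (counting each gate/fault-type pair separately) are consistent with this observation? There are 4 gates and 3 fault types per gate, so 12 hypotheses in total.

8

Fault-free: M1=0, M2=0, M3=1, M4=0 → 0. Observed 1.
  M1 stuck-at-0: output 0 ✗
  M1 stuck-at-1: output 1 ✓
  M1 inverted output: output 1 ✓
  M2 stuck-at-0: output 0 ✗
  M2 stuck-at-1: output 1 ✓
  M2 inverted output: output 1 ✓
  M3 stuck-at-0: output 1 ✓
  M3 stuck-at-1: output 0 ✗
  M3 inverted output: output 1 ✓
  M4 stuck-at-0: output 0 ✗
  M4 stuck-at-1: output 1 ✓
  M4 inverted output: output 1 ✓
Consistent faults: {M1 stuck-at-1, M1 inverted output, M2 stuck-at-1, M2 inverted output, M3 stuck-at-0, M3 inverted output, M4 stuck-at-1, M4 inverted output} — 8 in all.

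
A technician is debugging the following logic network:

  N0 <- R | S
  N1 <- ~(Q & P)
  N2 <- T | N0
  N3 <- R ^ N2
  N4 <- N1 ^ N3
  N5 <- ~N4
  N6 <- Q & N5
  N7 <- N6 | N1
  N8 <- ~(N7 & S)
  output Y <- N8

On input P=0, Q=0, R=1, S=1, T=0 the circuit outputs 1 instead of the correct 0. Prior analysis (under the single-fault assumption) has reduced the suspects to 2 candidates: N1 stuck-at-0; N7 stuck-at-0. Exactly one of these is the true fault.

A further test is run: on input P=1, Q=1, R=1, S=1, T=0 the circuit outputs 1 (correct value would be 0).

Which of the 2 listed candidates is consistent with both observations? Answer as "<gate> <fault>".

Evaluate each candidate on input P=1, Q=1, R=1, S=1, T=0:
  N1 stuck-at-0: N0=1, N1=0 [stuck-at-0], N2=1, N3=0, N4=0, N5=1, N6=1, N7=1, N8=0 → 0 — eliminated
  N7 stuck-at-0: N0=1, N1=0, N2=1, N3=0, N4=0, N5=1, N6=1, N7=0 [stuck-at-0], N8=1 → 1 — matches
Only N7 stuck-at-0 reproduces the observed 1.

N7 stuck-at-0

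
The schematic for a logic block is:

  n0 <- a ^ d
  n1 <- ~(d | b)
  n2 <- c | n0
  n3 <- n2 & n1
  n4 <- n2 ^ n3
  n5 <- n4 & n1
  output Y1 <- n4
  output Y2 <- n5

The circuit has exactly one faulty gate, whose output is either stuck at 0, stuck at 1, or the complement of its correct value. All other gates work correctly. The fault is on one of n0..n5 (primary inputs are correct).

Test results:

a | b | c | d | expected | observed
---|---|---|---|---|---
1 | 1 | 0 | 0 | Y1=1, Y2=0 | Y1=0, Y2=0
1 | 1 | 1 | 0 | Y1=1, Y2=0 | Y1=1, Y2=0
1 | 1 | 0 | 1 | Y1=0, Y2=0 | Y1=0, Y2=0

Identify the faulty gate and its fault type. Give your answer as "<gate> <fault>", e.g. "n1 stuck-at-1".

Fault-free values for test 1 (a=1, b=1, c=0, d=0): n0=1, n1=0, n2=1, n3=0, n4=1, n5=0, giving Y1=1, Y2=0. Observed Y1=0, Y2=0.
Test 1: faults giving observed Y1=0, Y2=0 are {n0 stuck-at-0, n0 inverted output, n1 stuck-at-1, n1 inverted output, n2 stuck-at-0, n2 inverted output, n3 stuck-at-1, n3 inverted output, n4 stuck-at-0, n4 inverted output}.
Test 2 (a=1, b=1, c=1, d=0): fault-free n0=1, n1=0, n2=1, n3=0, n4=1, n5=0 → Y1=1, Y2=0; observed Y1=1, Y2=0. Eliminates n1 stuck-at-1, n1 inverted output, n2 stuck-at-0, n2 inverted output, n3 stuck-at-1, n3 inverted output, n4 stuck-at-0, n4 inverted output.
Test 3 (a=1, b=1, c=0, d=1): fault-free n0=0, n1=0, n2=0, n3=0, n4=0, n5=0 → Y1=0, Y2=0; observed Y1=0, Y2=0. Eliminates n0 inverted output.
Only n0 stuck-at-0 is consistent with every test.

n0 stuck-at-0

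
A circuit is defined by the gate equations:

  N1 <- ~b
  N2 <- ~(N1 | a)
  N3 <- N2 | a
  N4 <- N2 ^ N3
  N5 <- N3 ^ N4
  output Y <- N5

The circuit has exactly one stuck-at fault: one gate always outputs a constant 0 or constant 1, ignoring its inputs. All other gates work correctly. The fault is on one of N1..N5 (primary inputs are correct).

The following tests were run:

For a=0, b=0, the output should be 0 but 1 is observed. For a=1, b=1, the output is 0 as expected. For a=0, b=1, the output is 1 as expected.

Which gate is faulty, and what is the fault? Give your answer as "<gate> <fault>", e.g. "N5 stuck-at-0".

N1 stuck-at-0

Fault-free values for test 1 (a=0, b=0): N1=1, N2=0, N3=0, N4=0, N5=0, giving Y=0. Observed 1.
Test 1: faults giving observed 1 are {N1 stuck-at-0, N2 stuck-at-1, N4 stuck-at-1, N5 stuck-at-1}.
Test 2 (a=1, b=1): fault-free N1=0, N2=0, N3=1, N4=1, N5=0 → 0; observed 0. Eliminates N2 stuck-at-1, N5 stuck-at-1.
Test 3 (a=0, b=1): fault-free N1=0, N2=1, N3=1, N4=0, N5=1 → 1; observed 1. Eliminates N4 stuck-at-1.
Only N1 stuck-at-0 is consistent with every test.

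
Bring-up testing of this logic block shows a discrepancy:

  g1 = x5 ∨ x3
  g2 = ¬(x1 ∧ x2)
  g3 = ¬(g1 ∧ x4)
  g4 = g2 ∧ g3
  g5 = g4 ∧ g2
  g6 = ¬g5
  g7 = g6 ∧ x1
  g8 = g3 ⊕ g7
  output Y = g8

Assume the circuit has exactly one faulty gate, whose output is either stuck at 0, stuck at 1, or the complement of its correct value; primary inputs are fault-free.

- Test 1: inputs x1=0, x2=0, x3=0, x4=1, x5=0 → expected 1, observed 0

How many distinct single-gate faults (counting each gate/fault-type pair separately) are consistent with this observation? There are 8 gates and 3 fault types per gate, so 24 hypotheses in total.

8

Fault-free: g1=0, g2=1, g3=1, g4=1, g5=1, g6=0, g7=0, g8=1 → 1. Observed 0.
  g1: stuck-at-1, inverted output ✓; others ✗
  g2: none of the 3 fault types match ✗
  g3: stuck-at-0, inverted output ✓; others ✗
  g4: none of the 3 fault types match ✗
  g5: none of the 3 fault types match ✗
  g6: none of the 3 fault types match ✗
  g7: stuck-at-1, inverted output ✓; others ✗
  g8: stuck-at-0, inverted output ✓; others ✗
Consistent faults: {g1 stuck-at-1, g1 inverted output, g3 stuck-at-0, g3 inverted output, g7 stuck-at-1, g7 inverted output, g8 stuck-at-0, g8 inverted output} — 8 in all.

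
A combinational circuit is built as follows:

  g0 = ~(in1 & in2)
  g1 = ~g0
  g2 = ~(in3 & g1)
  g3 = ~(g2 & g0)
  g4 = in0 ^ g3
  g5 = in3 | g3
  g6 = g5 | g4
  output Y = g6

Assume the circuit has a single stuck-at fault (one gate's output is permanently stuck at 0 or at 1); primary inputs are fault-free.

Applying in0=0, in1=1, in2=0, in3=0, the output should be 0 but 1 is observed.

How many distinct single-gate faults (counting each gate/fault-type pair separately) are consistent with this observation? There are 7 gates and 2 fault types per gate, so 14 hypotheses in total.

Fault-free: g0=1, g1=0, g2=1, g3=0, g4=0, g5=0, g6=0 → 0. Observed 1.
  g0 stuck-at-0: output 1 ✓
  g0 stuck-at-1: output 0 ✗
  g1 stuck-at-0: output 0 ✗
  g1 stuck-at-1: output 0 ✗
  g2 stuck-at-0: output 1 ✓
  g2 stuck-at-1: output 0 ✗
  g3 stuck-at-0: output 0 ✗
  g3 stuck-at-1: output 1 ✓
  g4 stuck-at-0: output 0 ✗
  g4 stuck-at-1: output 1 ✓
  g5 stuck-at-0: output 0 ✗
  g5 stuck-at-1: output 1 ✓
  g6 stuck-at-0: output 0 ✗
  g6 stuck-at-1: output 1 ✓
Consistent faults: {g0 stuck-at-0, g2 stuck-at-0, g3 stuck-at-1, g4 stuck-at-1, g5 stuck-at-1, g6 stuck-at-1} — 6 in all.

6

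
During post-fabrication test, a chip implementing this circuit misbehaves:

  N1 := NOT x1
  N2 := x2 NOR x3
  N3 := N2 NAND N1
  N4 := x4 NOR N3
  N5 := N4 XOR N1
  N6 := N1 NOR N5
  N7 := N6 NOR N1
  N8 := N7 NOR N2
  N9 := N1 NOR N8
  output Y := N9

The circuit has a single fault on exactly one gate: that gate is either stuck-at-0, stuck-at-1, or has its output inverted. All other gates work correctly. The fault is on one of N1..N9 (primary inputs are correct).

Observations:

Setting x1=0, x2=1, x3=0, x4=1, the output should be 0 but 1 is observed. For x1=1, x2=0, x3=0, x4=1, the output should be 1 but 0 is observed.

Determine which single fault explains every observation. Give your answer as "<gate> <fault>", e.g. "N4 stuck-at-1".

Fault-free values for test 1 (x1=0, x2=1, x3=0, x4=1): N1=1, N2=0, N3=1, N4=0, N5=1, N6=0, N7=0, N8=1, N9=0, giving Y=0. Observed 1.
Test 1: faults giving observed 1 are {N9 stuck-at-1, N9 inverted output}.
Test 2 (x1=1, x2=0, x3=0, x4=1): fault-free N1=0, N2=1, N3=1, N4=0, N5=0, N6=1, N7=0, N8=0, N9=1 → 1; observed 0. Eliminates N9 stuck-at-1.
Only N9 inverted output is consistent with every test.

N9 inverted output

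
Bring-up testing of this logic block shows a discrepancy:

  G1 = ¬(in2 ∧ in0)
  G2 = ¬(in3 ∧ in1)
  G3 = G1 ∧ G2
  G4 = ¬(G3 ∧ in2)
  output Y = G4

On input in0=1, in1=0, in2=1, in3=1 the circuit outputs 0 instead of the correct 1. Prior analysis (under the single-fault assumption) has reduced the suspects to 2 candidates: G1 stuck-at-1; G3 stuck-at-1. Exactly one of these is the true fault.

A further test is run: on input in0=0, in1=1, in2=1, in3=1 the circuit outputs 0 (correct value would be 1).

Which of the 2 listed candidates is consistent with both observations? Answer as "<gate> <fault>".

G3 stuck-at-1

Evaluate each candidate on input in0=0, in1=1, in2=1, in3=1:
  G1 stuck-at-1: G1=1 [stuck-at-1], G2=0, G3=0, G4=1 → 1 — eliminated
  G3 stuck-at-1: G1=1, G2=0, G3=1 [stuck-at-1], G4=0 → 0 — matches
Only G3 stuck-at-1 reproduces the observed 0.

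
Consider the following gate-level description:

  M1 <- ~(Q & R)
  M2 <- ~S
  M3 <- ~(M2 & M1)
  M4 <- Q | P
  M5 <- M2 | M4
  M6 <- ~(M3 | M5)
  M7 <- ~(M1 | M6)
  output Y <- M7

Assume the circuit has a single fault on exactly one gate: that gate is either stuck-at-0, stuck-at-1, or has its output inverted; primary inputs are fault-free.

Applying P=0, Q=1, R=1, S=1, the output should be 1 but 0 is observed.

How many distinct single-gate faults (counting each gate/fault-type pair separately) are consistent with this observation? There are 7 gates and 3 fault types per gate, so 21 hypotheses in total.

6

Fault-free: M1=0, M2=0, M3=1, M4=1, M5=1, M6=0, M7=1 → 1. Observed 0.
  M1: stuck-at-1, inverted output ✓; others ✗
  M2: none of the 3 fault types match ✗
  M3: none of the 3 fault types match ✗
  M4: none of the 3 fault types match ✗
  M5: none of the 3 fault types match ✗
  M6: stuck-at-1, inverted output ✓; others ✗
  M7: stuck-at-0, inverted output ✓; others ✗
Consistent faults: {M1 stuck-at-1, M1 inverted output, M6 stuck-at-1, M6 inverted output, M7 stuck-at-0, M7 inverted output} — 6 in all.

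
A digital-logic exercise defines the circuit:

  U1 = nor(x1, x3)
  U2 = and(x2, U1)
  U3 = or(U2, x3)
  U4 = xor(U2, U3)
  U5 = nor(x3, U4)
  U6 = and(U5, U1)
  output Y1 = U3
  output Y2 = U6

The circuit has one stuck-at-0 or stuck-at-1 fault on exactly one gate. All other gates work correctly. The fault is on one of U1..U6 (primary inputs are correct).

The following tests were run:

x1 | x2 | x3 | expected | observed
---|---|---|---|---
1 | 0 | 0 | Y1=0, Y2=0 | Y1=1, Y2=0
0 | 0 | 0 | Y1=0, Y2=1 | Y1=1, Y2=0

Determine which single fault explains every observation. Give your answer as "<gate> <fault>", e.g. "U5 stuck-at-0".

U3 stuck-at-1

Fault-free values for test 1 (x1=1, x2=0, x3=0): U1=0, U2=0, U3=0, U4=0, U5=1, U6=0, giving Y1=0, Y2=0. Observed Y1=1, Y2=0.
Test 1: faults giving observed Y1=1, Y2=0 are {U2 stuck-at-1, U3 stuck-at-1}.
Test 2 (x1=0, x2=0, x3=0): fault-free U1=1, U2=0, U3=0, U4=0, U5=1, U6=1 → Y1=0, Y2=1; observed Y1=1, Y2=0. Eliminates U2 stuck-at-1.
Only U3 stuck-at-1 is consistent with every test.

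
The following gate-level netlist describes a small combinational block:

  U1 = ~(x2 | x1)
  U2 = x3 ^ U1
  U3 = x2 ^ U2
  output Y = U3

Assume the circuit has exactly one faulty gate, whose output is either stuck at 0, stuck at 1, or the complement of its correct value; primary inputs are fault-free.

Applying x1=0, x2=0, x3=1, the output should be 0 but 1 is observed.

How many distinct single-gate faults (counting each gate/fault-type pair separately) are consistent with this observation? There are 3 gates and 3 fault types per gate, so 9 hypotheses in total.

6

Fault-free: U1=1, U2=0, U3=0 → 0. Observed 1.
  U1 stuck-at-0: output 1 ✓
  U1 stuck-at-1: output 0 ✗
  U1 inverted output: output 1 ✓
  U2 stuck-at-0: output 0 ✗
  U2 stuck-at-1: output 1 ✓
  U2 inverted output: output 1 ✓
  U3 stuck-at-0: output 0 ✗
  U3 stuck-at-1: output 1 ✓
  U3 inverted output: output 1 ✓
Consistent faults: {U1 stuck-at-0, U1 inverted output, U2 stuck-at-1, U2 inverted output, U3 stuck-at-1, U3 inverted output} — 6 in all.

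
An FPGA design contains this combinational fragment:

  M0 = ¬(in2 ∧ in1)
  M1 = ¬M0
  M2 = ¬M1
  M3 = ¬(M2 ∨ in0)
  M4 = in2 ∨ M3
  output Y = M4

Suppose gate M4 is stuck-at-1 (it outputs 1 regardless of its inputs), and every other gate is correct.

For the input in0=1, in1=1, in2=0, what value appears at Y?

1

Propagate with M4 forced: M0=1, M1=0, M2=1, M3=0, M4=1 [stuck-at-1].
So Y = 1. (Without the fault it would be 0.)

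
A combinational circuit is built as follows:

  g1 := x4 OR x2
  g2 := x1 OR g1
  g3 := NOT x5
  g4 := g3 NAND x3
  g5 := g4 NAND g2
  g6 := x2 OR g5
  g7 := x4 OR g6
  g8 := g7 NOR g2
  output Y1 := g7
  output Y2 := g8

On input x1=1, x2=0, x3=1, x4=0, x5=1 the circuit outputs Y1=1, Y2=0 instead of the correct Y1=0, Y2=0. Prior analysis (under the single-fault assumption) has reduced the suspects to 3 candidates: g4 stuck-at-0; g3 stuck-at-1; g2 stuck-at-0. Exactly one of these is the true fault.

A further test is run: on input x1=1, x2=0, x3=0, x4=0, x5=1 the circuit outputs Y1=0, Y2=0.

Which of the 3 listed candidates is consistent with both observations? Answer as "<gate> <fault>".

g3 stuck-at-1

Evaluate each candidate on input x1=1, x2=0, x3=0, x4=0, x5=1:
  g4 stuck-at-0: g1=0, g2=1, g3=0, g4=0 [stuck-at-0], g5=1, g6=1, g7=1, g8=0 → Y1=1, Y2=0 — eliminated
  g3 stuck-at-1: g1=0, g2=1, g3=1 [stuck-at-1], g4=1, g5=0, g6=0, g7=0, g8=0 → Y1=0, Y2=0 — matches
  g2 stuck-at-0: g1=0, g2=0 [stuck-at-0], g3=0, g4=1, g5=1, g6=1, g7=1, g8=0 → Y1=1, Y2=0 — eliminated
Only g3 stuck-at-1 reproduces the observed Y1=0, Y2=0.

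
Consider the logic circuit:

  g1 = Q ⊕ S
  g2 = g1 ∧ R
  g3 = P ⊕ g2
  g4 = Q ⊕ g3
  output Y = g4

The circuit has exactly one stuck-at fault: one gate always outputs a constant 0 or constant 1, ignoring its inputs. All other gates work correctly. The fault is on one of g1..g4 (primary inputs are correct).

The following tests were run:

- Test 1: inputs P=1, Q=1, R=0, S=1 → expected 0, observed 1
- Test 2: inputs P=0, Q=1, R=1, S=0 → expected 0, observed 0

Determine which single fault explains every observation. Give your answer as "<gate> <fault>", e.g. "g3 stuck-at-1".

Fault-free values for test 1 (P=1, Q=1, R=0, S=1): g1=0, g2=0, g3=1, g4=0, giving Y=0. Observed 1.
Test 1: faults giving observed 1 are {g2 stuck-at-1, g3 stuck-at-0, g4 stuck-at-1}.
Test 2 (P=0, Q=1, R=1, S=0): fault-free g1=1, g2=1, g3=1, g4=0 → 0; observed 0. Eliminates g3 stuck-at-0, g4 stuck-at-1.
Only g2 stuck-at-1 is consistent with every test.

g2 stuck-at-1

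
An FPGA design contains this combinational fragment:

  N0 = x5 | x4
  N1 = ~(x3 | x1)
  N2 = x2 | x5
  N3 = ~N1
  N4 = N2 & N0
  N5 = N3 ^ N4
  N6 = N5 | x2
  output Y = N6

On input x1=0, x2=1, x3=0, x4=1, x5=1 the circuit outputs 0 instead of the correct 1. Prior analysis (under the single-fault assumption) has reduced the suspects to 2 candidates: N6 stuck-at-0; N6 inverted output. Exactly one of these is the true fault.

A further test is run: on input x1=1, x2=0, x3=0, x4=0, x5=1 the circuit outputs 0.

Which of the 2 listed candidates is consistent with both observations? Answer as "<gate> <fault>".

Evaluate each candidate on input x1=1, x2=0, x3=0, x4=0, x5=1:
  N6 stuck-at-0: N0=1, N1=0, N2=1, N3=1, N4=1, N5=0, N6=0 [stuck-at-0] → 0 — matches
  N6 inverted output: N0=1, N1=0, N2=1, N3=1, N4=1, N5=0, N6=1 [inverted output] → 1 — eliminated
Only N6 stuck-at-0 reproduces the observed 0.

N6 stuck-at-0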